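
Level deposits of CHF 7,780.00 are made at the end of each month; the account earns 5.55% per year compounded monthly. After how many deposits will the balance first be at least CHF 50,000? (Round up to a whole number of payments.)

7 payments

Periodic rate r = 0.0555/12 per month; n is counted in months.
Ordinary annuity FV: 50,000 = 7,780 × [((1+r)^n − 1)/r].
(1+r)^n = 1 + 50,000 × r / 7,780, so n = ln(1 + 50,000·r/7,780) / ln(1+r) = 6.35.
Round up to a whole number of payments: n = 7.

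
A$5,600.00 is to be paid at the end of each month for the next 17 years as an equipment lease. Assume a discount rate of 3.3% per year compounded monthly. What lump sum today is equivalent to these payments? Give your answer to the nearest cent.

A$873,441.81

This is an ordinary annuity: 204 payments of A$5,600.00 at the end of each month.
Periodic rate r = 0.033/12 per month; n is counted in months.
PV = PMT × [(1 − (1+r)^−n)/r] = 5,600 × [1 − (1+r)^−204] / r = A$873,441.81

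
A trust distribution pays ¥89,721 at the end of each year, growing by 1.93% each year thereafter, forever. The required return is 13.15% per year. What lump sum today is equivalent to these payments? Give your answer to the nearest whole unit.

¥799,652

Periodic rate r = 0.1315 per year.
Growing perpetuity (Gordon): PV = PMT₁ / (r − g) = 89,721 / (r − 0.0193) = ¥799,652.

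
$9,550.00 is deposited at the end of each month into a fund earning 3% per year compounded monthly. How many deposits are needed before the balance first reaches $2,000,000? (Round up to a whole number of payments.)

169 payments

Periodic rate r = 0.03/12 per month; n is counted in months.
Ordinary annuity FV: 2,000,000 = 9,550 × [((1+r)^n − 1)/r].
(1+r)^n = 1 + 2,000,000 × r / 9,550, so n = ln(1 + 2,000,000·r/9,550) / ln(1+r) = 168.63.
Round up to a whole number of payments: n = 169.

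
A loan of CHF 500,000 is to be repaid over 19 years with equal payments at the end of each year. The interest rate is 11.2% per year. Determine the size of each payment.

CHF 64,594.13

Level ordinary annuity; solve PV = PMT × [(1 − (1+r)^−n)/r] for PMT.
Periodic rate r = 0.112 per year.
With n = 19: PMT = 500,000 / ([(1 − (1+r)^−n)/r]) = CHF 64,594.13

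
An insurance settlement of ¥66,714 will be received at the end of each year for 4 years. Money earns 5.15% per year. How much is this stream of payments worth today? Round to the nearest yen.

This is an ordinary annuity: 4 payments of ¥66,714 at the end of each year.
Periodic rate r = 0.0515 per year.
PV = PMT × [(1 − (1+r)^−n)/r] = 66,714 × [1 − (1+r)^−4] / r = ¥235,743

¥235,743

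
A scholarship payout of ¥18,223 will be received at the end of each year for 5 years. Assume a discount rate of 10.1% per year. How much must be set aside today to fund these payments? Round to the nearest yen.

¥68,903

This is an ordinary annuity: 5 payments of ¥18,223 at the end of each year.
Periodic rate r = 0.101 per year.
PV = PMT × [(1 − (1+r)^−n)/r] = 18,223 × [1 − (1+r)^−5] / r = ¥68,903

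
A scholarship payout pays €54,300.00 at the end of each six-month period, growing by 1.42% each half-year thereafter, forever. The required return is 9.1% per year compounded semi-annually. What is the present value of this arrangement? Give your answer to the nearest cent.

Periodic rate r = 0.091/2 per half-year.
Growing perpetuity (Gordon): PV = PMT₁ / (r − g) = 54,300 / (r − 0.0142) = €1,734,824.28.

€1,734,824.28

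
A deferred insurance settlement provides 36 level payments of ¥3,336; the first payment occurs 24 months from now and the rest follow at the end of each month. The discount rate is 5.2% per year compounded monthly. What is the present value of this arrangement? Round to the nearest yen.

¥100,470

Ordinary annuity of 36 payments, first payment at period 24.
Periodic rate r = 0.052/12 per month; n is counted in months.
The ordinary-annuity PV formula values the stream one period before the first payment (period 23); discount that back 23 periods:
PV₀ = 3,336 × [1 − (1+r)^−36] / r × (1+r)^−23 = ¥100,470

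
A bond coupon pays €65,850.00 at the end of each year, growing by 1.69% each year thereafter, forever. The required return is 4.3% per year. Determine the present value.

€2,522,988.51

Periodic rate r = 0.043 per year.
Growing perpetuity (Gordon): PV = PMT₁ / (r − g) = 65,850 / (r − 0.0169) = €2,522,988.51.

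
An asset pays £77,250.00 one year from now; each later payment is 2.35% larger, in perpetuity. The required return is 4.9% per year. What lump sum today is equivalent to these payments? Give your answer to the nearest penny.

Periodic rate r = 0.049 per year.
Growing perpetuity (Gordon): PV = PMT₁ / (r − g) = 77,250 / (r − 0.0235) = £3,029,411.76.

£3,029,411.76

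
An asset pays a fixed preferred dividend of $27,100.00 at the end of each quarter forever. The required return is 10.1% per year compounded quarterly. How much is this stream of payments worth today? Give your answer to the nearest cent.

Periodic rate r = 0.101/4 per quarter.
Level perpetuity: PV = PMT / r = 27,100 / (0.101/4) = $1,073,267.33.

$1,073,267.33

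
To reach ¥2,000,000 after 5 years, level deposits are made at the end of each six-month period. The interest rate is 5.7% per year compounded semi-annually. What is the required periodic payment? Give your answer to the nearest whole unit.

¥175,670

Level ordinary annuity; solve FV = PMT × [((1+r)^n − 1)/r] for PMT.
Periodic rate r = 0.057/2 per half-year; n is counted in half-years.
With n = 10: PMT = 2,000,000 / ([((1+r)^n − 1)/r]) = ¥175,670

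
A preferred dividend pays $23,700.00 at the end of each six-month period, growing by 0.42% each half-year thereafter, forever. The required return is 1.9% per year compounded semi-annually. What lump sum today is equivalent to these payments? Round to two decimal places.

Periodic rate r = 0.019/2 per half-year.
Growing perpetuity (Gordon): PV = PMT₁ / (r − g) = 23,700 / (r − 0.0042) = $4,471,698.11.

$4,471,698.11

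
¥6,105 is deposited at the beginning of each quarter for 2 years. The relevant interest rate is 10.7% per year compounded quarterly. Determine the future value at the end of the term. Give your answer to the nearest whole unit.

This is an annuity due: 8 deposits of ¥6,105 at the beginning of each quarter.
Periodic rate r = 0.107/4 per quarter; n is counted in quarters.
FV = PMT × [((1+r)^n − 1)/r] × (1+r) = 6,105 × [(1+r)^8 − 1] / r × (1+r) = ¥55,101

¥55,101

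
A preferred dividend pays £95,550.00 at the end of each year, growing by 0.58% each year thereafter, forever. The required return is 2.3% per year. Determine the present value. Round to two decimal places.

Periodic rate r = 0.023 per year.
Growing perpetuity (Gordon): PV = PMT₁ / (r − g) = 95,550 / (r − 0.0058) = £5,555,232.56.

£5,555,232.56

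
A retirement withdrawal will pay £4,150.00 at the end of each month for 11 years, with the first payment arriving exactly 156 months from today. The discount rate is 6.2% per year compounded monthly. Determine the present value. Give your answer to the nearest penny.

Ordinary annuity of 132 payments, first payment at period 156.
Periodic rate r = 0.062/12 per month; n is counted in months.
The ordinary-annuity PV formula values the stream one period before the first payment (period 155); discount that back 155 periods:
PV₀ = 4,150 × [1 − (1+r)^−132] / r × (1+r)^−155 = £178,331.73

£178,331.73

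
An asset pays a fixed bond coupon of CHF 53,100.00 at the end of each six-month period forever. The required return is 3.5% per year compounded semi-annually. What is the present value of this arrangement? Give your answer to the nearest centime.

Periodic rate r = 0.035/2 per half-year.
Level perpetuity: PV = PMT / r = 53,100 / (0.035/2) = CHF 3,034,285.71.

CHF 3,034,285.71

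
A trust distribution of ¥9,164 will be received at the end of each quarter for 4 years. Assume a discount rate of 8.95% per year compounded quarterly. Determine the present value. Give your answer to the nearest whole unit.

¥122,117

This is an ordinary annuity: 16 payments of ¥9,164 at the end of each quarter.
Periodic rate r = 0.0895/4 per quarter; n is counted in quarters.
PV = PMT × [(1 − (1+r)^−n)/r] = 9,164 × [1 − (1+r)^−16] / r = ¥122,117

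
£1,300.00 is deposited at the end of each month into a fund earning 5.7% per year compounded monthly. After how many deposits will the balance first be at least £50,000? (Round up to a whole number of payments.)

Periodic rate r = 0.057/12 per month; n is counted in months.
Ordinary annuity FV: 50,000 = 1,300 × [((1+r)^n − 1)/r].
(1+r)^n = 1 + 50,000 × r / 1,300, so n = ln(1 + 50,000·r/1,300) / ln(1+r) = 35.41.
Round up to a whole number of payments: n = 36.

36 payments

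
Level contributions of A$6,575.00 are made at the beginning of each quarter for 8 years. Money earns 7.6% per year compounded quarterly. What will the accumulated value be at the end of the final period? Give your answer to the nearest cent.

This is an annuity due: 32 deposits of A$6,575.00 at the beginning of each quarter.
Periodic rate r = 0.076/4 per quarter; n is counted in quarters.
FV = PMT × [((1+r)^n − 1)/r] × (1+r) = 6,575 × [(1+r)^32 − 1] / r × (1+r) = A$291,378.84

A$291,378.84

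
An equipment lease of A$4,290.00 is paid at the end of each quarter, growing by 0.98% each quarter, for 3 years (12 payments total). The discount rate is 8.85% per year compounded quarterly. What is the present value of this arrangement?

Periodic rate r = 0.0885/4 per quarter; n is counted in quarters.
Growing ordinary annuity: PV = PMT₁ × [1 − ((1+g)/(1+r))^n] / (r − g) = 4,290 × [1 − ((1+0.0098)/(1+r))^12] / (r − 0.0098) = A$47,156.09.

A$47,156.09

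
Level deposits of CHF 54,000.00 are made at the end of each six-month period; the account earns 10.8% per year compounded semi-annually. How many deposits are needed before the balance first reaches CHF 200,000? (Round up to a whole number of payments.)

4 payments

Periodic rate r = 0.108/2 per half-year; n is counted in half-years.
Ordinary annuity FV: 200,000 = 54,000 × [((1+r)^n − 1)/r].
(1+r)^n = 1 + 200,000 × r / 54,000, so n = ln(1 + 200,000·r/54,000) / ln(1+r) = 3.47.
Round up to a whole number of payments: n = 4.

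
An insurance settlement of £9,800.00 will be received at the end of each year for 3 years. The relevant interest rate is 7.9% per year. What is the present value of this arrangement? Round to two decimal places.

This is an ordinary annuity: 3 payments of £9,800.00 at the end of each year.
Periodic rate r = 0.079 per year.
PV = PMT × [(1 − (1+r)^−n)/r] = 9,800 × [1 − (1+r)^−3] / r = £25,301.19

£25,301.19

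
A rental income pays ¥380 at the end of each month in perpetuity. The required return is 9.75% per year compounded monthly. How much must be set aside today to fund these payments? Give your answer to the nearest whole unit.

Periodic rate r = 0.0975/12 per month.
Level perpetuity: PV = PMT / r = 380 / (0.0975/12) = ¥46,769.

¥46,769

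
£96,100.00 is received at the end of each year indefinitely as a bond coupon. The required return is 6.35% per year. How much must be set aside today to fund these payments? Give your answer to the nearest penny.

£1,513,385.83

Periodic rate r = 0.0635 per year.
Level perpetuity: PV = PMT / r = 96,100 / (0.0635) = £1,513,385.83.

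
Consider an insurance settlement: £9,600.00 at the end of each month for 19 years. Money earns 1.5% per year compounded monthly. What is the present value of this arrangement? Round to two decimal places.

This is an ordinary annuity: 228 payments of £9,600.00 at the end of each month.
Periodic rate r = 0.015/12 per month; n is counted in months.
PV = PMT × [(1 − (1+r)^−n)/r] = 9,600 × [1 − (1+r)^−228] / r = £1,903,502.54

£1,903,502.54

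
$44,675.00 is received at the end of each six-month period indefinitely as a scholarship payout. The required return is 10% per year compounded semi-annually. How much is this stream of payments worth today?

Periodic rate r = 0.1/2 per half-year.
Level perpetuity: PV = PMT / r = 44,675 / (0.1/2) = $893,500.00.

$893,500.00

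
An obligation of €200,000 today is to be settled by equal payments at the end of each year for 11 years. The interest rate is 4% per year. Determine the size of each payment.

€22,829.81

Level ordinary annuity; solve PV = PMT × [(1 − (1+r)^−n)/r] for PMT.
Periodic rate r = 0.04 per year.
With n = 11: PMT = 200,000 / ([(1 − (1+r)^−n)/r]) = €22,829.81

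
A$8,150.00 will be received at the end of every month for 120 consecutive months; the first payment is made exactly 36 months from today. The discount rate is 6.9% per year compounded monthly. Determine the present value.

Ordinary annuity of 120 payments, first payment at period 36.
Periodic rate r = 0.069/12 per month; n is counted in months.
The ordinary-annuity PV formula values the stream one period before the first payment (period 35); discount that back 35 periods:
PV₀ = 8,150 × [1 − (1+r)^−120] / r × (1+r)^−35 = A$576,861.85

A$576,861.85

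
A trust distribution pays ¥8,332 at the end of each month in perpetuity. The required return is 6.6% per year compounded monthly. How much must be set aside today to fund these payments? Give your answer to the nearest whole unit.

¥1,514,909

Periodic rate r = 0.066/12 per month.
Level perpetuity: PV = PMT / r = 8,332 / (0.066/12) = ¥1,514,909.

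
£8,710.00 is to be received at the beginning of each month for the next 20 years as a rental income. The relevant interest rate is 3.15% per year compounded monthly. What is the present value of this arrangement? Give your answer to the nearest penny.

This is an annuity due: 240 payments of £8,710.00 at the beginning of each month.
Periodic rate r = 0.0315/12 per month; n is counted in months.
PV = PMT × [(1 − (1+r)^−n)/r] × (1+r) = 8,710 × [1 − (1+r)^−240] / r × (1+r) = £1,553,512.92

£1,553,512.92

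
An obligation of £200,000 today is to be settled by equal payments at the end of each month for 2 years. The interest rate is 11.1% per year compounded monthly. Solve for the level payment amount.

Level ordinary annuity; solve PV = PMT × [(1 − (1+r)^−n)/r] for PMT.
Periodic rate r = 0.111/12 per month; n is counted in months.
With n = 24: PMT = 200,000 / ([(1 − (1+r)^−n)/r]) = £9,330.86

£9,330.86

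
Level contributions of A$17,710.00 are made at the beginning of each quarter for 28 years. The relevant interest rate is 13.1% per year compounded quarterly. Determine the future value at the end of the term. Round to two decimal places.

This is an annuity due: 112 deposits of A$17,710.00 at the beginning of each quarter.
Periodic rate r = 0.131/4 per quarter; n is counted in quarters.
FV = PMT × [((1+r)^n − 1)/r] × (1+r) = 17,710 × [(1+r)^112 − 1] / r × (1+r) = A$20,069,913.58

A$20,069,913.58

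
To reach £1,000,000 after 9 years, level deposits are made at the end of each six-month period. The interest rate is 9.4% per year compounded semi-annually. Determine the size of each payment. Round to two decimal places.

£36,552.81

Level ordinary annuity; solve FV = PMT × [((1+r)^n − 1)/r] for PMT.
Periodic rate r = 0.094/2 per half-year; n is counted in half-years.
With n = 18: PMT = 1,000,000 / ([((1+r)^n − 1)/r]) = £36,552.81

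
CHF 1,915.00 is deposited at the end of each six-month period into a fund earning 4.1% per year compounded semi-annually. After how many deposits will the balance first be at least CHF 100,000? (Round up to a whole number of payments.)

Periodic rate r = 0.041/2 per half-year; n is counted in half-years.
Ordinary annuity FV: 100,000 = 1,915 × [((1+r)^n − 1)/r].
(1+r)^n = 1 + 100,000 × r / 1,915, so n = ln(1 + 100,000·r/1,915) / ln(1+r) = 35.86.
Round up to a whole number of payments: n = 36.

36 payments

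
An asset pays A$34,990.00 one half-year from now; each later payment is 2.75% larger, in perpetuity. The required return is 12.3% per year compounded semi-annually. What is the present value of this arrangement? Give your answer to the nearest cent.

A$1,029,117.65

Periodic rate r = 0.123/2 per half-year.
Growing perpetuity (Gordon): PV = PMT₁ / (r − g) = 34,990 / (r − 0.0275) = A$1,029,117.65.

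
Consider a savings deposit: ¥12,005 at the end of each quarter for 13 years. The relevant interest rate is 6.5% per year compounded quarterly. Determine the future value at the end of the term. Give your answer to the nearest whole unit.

¥969,427

This is an ordinary annuity: 52 deposits of ¥12,005 at the end of each quarter.
Periodic rate r = 0.065/4 per quarter; n is counted in quarters.
FV = PMT × [((1+r)^n − 1)/r] = 12,005 × [(1+r)^52 − 1] / r = ¥969,427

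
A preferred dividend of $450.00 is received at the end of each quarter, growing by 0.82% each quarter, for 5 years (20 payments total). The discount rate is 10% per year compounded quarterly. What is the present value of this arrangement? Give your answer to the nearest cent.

$7,538.86

Periodic rate r = 0.1/4 per quarter; n is counted in quarters.
Growing ordinary annuity: PV = PMT₁ × [1 − ((1+g)/(1+r))^n] / (r − g) = 450 × [1 − ((1+0.0082)/(1+r))^20] / (r − 0.0082) = $7,538.86.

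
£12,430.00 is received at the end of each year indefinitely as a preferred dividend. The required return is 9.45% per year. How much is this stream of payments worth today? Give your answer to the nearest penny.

Periodic rate r = 0.0945 per year.
Level perpetuity: PV = PMT / r = 12,430 / (0.0945) = £131,534.39.

£131,534.39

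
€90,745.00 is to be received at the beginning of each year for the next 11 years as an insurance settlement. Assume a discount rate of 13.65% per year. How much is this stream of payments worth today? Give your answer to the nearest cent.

This is an annuity due: 11 payments of €90,745.00 at the beginning of each year.
Periodic rate r = 0.1365 per year.
PV = PMT × [(1 − (1+r)^−n)/r] × (1+r) = 90,745 × [1 − (1+r)^−11] / r × (1+r) = €570,618.52

€570,618.52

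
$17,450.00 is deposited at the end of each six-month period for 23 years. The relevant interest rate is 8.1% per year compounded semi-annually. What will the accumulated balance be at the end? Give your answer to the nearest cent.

This is an ordinary annuity: 46 deposits of $17,450.00 at the end of each six-month period.
Periodic rate r = 0.081/2 per half-year; n is counted in half-years.
FV = PMT × [((1+r)^n − 1)/r] = 17,450 × [(1+r)^46 − 1] / r = $2,245,075.35

$2,245,075.35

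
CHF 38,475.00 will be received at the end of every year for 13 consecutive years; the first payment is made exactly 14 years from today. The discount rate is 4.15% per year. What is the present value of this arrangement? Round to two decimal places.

CHF 224,362.98

Ordinary annuity of 13 payments, first payment at period 14.
Periodic rate r = 0.0415 per year.
The ordinary-annuity PV formula values the stream one period before the first payment (period 13); discount that back 13 periods:
PV₀ = 38,475 × [1 − (1+r)^−13] / r × (1+r)^−13 = CHF 224,362.98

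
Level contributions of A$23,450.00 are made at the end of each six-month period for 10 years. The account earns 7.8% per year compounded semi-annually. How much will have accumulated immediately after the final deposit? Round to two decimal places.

This is an ordinary annuity: 20 deposits of A$23,450.00 at the end of each six-month period.
Periodic rate r = 0.078/2 per half-year; n is counted in half-years.
FV = PMT × [((1+r)^n − 1)/r] = 23,450 × [(1+r)^20 − 1] / r = A$691,094.86

A$691,094.86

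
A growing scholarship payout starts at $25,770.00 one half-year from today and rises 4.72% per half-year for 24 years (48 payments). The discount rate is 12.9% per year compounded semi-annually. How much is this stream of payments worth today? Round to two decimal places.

$811,175.18

Periodic rate r = 0.129/2 per half-year; n is counted in half-years.
Growing ordinary annuity: PV = PMT₁ × [1 − ((1+g)/(1+r))^n] / (r − g) = 25,770 × [1 − ((1+0.0472)/(1+r))^48] / (r − 0.0472) = $811,175.18.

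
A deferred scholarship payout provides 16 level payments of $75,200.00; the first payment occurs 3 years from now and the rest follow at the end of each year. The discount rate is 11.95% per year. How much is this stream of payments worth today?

$419,620.49

Ordinary annuity of 16 payments, first payment at period 3.
Periodic rate r = 0.1195 per year.
The ordinary-annuity PV formula values the stream one period before the first payment (period 2); discount that back 2 periods:
PV₀ = 75,200 × [1 − (1+r)^−16] / r × (1+r)^−2 = $419,620.49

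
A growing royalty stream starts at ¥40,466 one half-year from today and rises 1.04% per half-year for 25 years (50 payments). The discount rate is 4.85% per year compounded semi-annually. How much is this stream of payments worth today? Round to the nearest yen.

¥1,442,595

Periodic rate r = 0.0485/2 per half-year; n is counted in half-years.
Growing ordinary annuity: PV = PMT₁ × [1 − ((1+g)/(1+r))^n] / (r − g) = 40,466 × [1 − ((1+0.0104)/(1+r))^50] / (r − 0.0104) = ¥1,442,595.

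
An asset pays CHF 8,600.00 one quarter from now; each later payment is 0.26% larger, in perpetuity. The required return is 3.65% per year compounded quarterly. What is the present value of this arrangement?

CHF 1,318,007.66

Periodic rate r = 0.0365/4 per quarter.
Growing perpetuity (Gordon): PV = PMT₁ / (r − g) = 8,600 / (r − 0.0026) = CHF 1,318,007.66.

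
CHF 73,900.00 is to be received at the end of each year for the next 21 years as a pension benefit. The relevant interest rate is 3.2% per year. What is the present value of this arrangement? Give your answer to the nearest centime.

This is an ordinary annuity: 21 payments of CHF 73,900.00 at the end of each year.
Periodic rate r = 0.032 per year.
PV = PMT × [(1 − (1+r)^−n)/r] = 73,900 × [1 − (1+r)^−21] / r = CHF 1,117,527.15

CHF 1,117,527.15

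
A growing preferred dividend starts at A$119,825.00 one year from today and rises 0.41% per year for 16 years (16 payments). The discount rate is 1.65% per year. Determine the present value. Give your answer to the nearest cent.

A$1,722,966.47

Periodic rate r = 0.0165 per year.
Growing ordinary annuity: PV = PMT₁ × [1 − ((1+g)/(1+r))^n] / (r − g) = 119,825 × [1 − ((1+0.0041)/(1+r))^16] / (r − 0.0041) = A$1,722,966.47.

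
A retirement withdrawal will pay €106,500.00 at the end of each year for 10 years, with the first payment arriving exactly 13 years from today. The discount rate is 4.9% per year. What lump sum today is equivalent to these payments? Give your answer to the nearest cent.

€465,447.07

Ordinary annuity of 10 payments, first payment at period 13.
Periodic rate r = 0.049 per year.
The ordinary-annuity PV formula values the stream one period before the first payment (period 12); discount that back 12 periods:
PV₀ = 106,500 × [1 − (1+r)^−10] / r × (1+r)^−12 = €465,447.07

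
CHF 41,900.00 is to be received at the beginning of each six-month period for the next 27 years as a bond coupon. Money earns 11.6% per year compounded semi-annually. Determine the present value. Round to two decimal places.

This is an annuity due: 54 payments of CHF 41,900.00 at the beginning of each six-month period.
Periodic rate r = 0.116/2 per half-year; n is counted in half-years.
PV = PMT × [(1 − (1+r)^−n)/r] × (1+r) = 41,900 × [1 − (1+r)^−54] / r × (1+r) = CHF 727,918.46

CHF 727,918.46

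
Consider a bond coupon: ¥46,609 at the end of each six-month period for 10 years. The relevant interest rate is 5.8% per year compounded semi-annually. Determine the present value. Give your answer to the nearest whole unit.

¥699,879

This is an ordinary annuity: 20 payments of ¥46,609 at the end of each six-month period.
Periodic rate r = 0.058/2 per half-year; n is counted in half-years.
PV = PMT × [(1 − (1+r)^−n)/r] = 46,609 × [1 − (1+r)^−20] / r = ¥699,879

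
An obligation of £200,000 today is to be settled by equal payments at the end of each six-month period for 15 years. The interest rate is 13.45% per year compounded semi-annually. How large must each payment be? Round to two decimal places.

£15,674.36

Level ordinary annuity; solve PV = PMT × [(1 − (1+r)^−n)/r] for PMT.
Periodic rate r = 0.1345/2 per half-year; n is counted in half-years.
With n = 30: PMT = 200,000 / ([(1 − (1+r)^−n)/r]) = £15,674.36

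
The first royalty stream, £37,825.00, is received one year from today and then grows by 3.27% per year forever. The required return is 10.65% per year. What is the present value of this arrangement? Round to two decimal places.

Periodic rate r = 0.1065 per year.
Growing perpetuity (Gordon): PV = PMT₁ / (r − g) = 37,825 / (r − 0.0327) = £512,533.88.

£512,533.88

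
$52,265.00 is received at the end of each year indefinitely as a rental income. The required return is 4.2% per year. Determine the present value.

$1,244,404.76

Periodic rate r = 0.042 per year.
Level perpetuity: PV = PMT / r = 52,265 / (0.042) = $1,244,404.76.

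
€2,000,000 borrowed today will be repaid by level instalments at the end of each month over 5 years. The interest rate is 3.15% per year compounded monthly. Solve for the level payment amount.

Level ordinary annuity; solve PV = PMT × [(1 − (1+r)^−n)/r] for PMT.
Periodic rate r = 0.0315/12 per month; n is counted in months.
With n = 60: PMT = 2,000,000 / ([(1 − (1+r)^−n)/r]) = €36,070.85

€36,070.85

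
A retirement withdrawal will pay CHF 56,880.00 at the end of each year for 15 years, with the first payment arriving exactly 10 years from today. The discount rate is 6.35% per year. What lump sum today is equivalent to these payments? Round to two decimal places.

CHF 310,290.78

Ordinary annuity of 15 payments, first payment at period 10.
Periodic rate r = 0.0635 per year.
The ordinary-annuity PV formula values the stream one period before the first payment (period 9); discount that back 9 periods:
PV₀ = 56,880 × [1 − (1+r)^−15] / r × (1+r)^−9 = CHF 310,290.78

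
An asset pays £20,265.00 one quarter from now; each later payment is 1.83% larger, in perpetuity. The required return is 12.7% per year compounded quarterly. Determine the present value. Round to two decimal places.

Periodic rate r = 0.127/4 per quarter.
Growing perpetuity (Gordon): PV = PMT₁ / (r − g) = 20,265 / (r − 0.0183) = £1,506,691.45.

£1,506,691.45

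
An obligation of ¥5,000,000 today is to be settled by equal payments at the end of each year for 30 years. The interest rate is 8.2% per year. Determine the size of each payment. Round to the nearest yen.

¥452,545

Level ordinary annuity; solve PV = PMT × [(1 − (1+r)^−n)/r] for PMT.
Periodic rate r = 0.082 per year.
With n = 30: PMT = 5,000,000 / ([(1 − (1+r)^−n)/r]) = ¥452,545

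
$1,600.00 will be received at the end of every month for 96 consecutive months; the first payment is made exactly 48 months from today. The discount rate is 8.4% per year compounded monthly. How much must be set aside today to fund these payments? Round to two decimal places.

$80,382.34

Ordinary annuity of 96 payments, first payment at period 48.
Periodic rate r = 0.084/12 per month; n is counted in months.
The ordinary-annuity PV formula values the stream one period before the first payment (period 47); discount that back 47 periods:
PV₀ = 1,600 × [1 − (1+r)^−96] / r × (1+r)^−47 = $80,382.34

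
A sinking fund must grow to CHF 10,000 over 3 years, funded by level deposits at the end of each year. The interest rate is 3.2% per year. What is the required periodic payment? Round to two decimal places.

Level ordinary annuity; solve FV = PMT × [((1+r)^n − 1)/r] for PMT.
Periodic rate r = 0.032 per year.
With n = 3: PMT = 10,000 / ([((1+r)^n − 1)/r]) = CHF 3,228.91

CHF 3,228.91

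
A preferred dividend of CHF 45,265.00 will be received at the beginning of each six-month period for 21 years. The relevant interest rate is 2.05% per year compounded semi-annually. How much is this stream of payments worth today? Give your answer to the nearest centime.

CHF 1,554,292.92

This is an annuity due: 42 payments of CHF 45,265.00 at the beginning of each six-month period.
Periodic rate r = 0.0205/2 per half-year; n is counted in half-years.
PV = PMT × [(1 − (1+r)^−n)/r] × (1+r) = 45,265 × [1 − (1+r)^−42] / r × (1+r) = CHF 1,554,292.92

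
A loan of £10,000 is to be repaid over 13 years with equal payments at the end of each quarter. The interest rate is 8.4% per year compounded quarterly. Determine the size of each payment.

Level ordinary annuity; solve PV = PMT × [(1 − (1+r)^−n)/r] for PMT.
Periodic rate r = 0.084/4 per quarter; n is counted in quarters.
With n = 52: PMT = 10,000 / ([(1 − (1+r)^−n)/r]) = £317.87

£317.87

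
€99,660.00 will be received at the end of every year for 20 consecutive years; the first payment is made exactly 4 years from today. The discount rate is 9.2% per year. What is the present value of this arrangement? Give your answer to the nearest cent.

Ordinary annuity of 20 payments, first payment at period 4.
Periodic rate r = 0.092 per year.
The ordinary-annuity PV formula values the stream one period before the first payment (period 3); discount that back 3 periods:
PV₀ = 99,660 × [1 − (1+r)^−20] / r × (1+r)^−3 = €688,797.52

€688,797.52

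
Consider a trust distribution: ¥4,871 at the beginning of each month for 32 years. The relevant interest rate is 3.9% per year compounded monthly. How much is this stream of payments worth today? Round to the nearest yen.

This is an annuity due: 384 payments of ¥4,871 at the beginning of each month.
Periodic rate r = 0.039/12 per month; n is counted in months.
PV = PMT × [(1 − (1+r)^−n)/r] × (1+r) = 4,871 × [1 − (1+r)^−384] / r × (1+r) = ¥1,071,103

¥1,071,103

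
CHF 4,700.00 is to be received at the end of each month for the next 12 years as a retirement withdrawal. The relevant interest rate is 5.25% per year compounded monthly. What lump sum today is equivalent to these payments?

This is an ordinary annuity: 144 payments of CHF 4,700.00 at the end of each month.
Periodic rate r = 0.0525/12 per month; n is counted in months.
PV = PMT × [(1 − (1+r)^−n)/r] = 4,700 × [1 − (1+r)^−144] / r = CHF 501,343.20

CHF 501,343.20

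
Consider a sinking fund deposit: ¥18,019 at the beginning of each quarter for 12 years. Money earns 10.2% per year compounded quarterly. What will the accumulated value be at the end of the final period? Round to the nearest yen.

This is an annuity due: 48 deposits of ¥18,019 at the beginning of each quarter.
Periodic rate r = 0.102/4 per quarter; n is counted in quarters.
FV = PMT × [((1+r)^n − 1)/r] × (1+r) = 18,019 × [(1+r)^48 − 1] / r × (1+r) = ¥1,702,176

¥1,702,176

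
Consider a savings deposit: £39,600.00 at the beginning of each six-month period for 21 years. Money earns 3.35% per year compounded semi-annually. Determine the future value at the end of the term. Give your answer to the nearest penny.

This is an annuity due: 42 deposits of £39,600.00 at the beginning of each six-month period.
Periodic rate r = 0.0335/2 per half-year; n is counted in half-years.
FV = PMT × [((1+r)^n − 1)/r] × (1+r) = 39,600 × [(1+r)^42 − 1] / r × (1+r) = £2,425,587.35

£2,425,587.35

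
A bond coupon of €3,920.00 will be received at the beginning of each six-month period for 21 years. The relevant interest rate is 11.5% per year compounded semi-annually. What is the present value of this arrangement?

This is an annuity due: 42 payments of €3,920.00 at the beginning of each six-month period.
Periodic rate r = 0.115/2 per half-year; n is counted in half-years.
PV = PMT × [(1 − (1+r)^−n)/r] × (1+r) = 3,920 × [1 − (1+r)^−42] / r × (1+r) = €65,205.44

€65,205.44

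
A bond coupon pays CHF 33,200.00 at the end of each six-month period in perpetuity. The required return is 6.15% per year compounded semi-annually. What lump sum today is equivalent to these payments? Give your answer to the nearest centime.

CHF 1,079,674.80

Periodic rate r = 0.0615/2 per half-year.
Level perpetuity: PV = PMT / r = 33,200 / (0.0615/2) = CHF 1,079,674.80.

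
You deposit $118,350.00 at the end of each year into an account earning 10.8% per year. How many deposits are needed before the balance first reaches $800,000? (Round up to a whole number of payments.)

6 payments

Periodic rate r = 0.108 per year.
Ordinary annuity FV: 800,000 = 118,350 × [((1+r)^n − 1)/r].
(1+r)^n = 1 + 800,000 × r / 118,350, so n = ln(1 + 800,000·r/118,350) / ln(1+r) = 5.34.
Round up to a whole number of payments: n = 6.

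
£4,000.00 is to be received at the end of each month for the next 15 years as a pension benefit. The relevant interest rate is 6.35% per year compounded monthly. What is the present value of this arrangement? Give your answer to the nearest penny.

£463,562.54

This is an ordinary annuity: 180 payments of £4,000.00 at the end of each month.
Periodic rate r = 0.0635/12 per month; n is counted in months.
PV = PMT × [(1 − (1+r)^−n)/r] = 4,000 × [1 − (1+r)^−180] / r = £463,562.54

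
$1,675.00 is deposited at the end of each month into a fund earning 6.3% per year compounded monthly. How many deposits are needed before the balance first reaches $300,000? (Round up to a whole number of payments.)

127 payments

Periodic rate r = 0.063/12 per month; n is counted in months.
Ordinary annuity FV: 300,000 = 1,675 × [((1+r)^n − 1)/r].
(1+r)^n = 1 + 300,000 × r / 1,675, so n = ln(1 + 300,000·r/1,675) / ln(1+r) = 126.59.
Round up to a whole number of payments: n = 127.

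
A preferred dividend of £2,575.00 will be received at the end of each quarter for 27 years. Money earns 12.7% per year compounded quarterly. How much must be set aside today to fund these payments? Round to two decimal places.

This is an ordinary annuity: 108 payments of £2,575.00 at the end of each quarter.
Periodic rate r = 0.127/4 per quarter; n is counted in quarters.
PV = PMT × [(1 − (1+r)^−n)/r] = 2,575 × [1 − (1+r)^−108] / r = £78,329.11

£78,329.11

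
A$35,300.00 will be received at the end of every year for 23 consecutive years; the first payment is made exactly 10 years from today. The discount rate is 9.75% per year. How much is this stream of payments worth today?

A$138,279.04

Ordinary annuity of 23 payments, first payment at period 10.
Periodic rate r = 0.0975 per year.
The ordinary-annuity PV formula values the stream one period before the first payment (period 9); discount that back 9 periods:
PV₀ = 35,300 × [1 − (1+r)^−23] / r × (1+r)^−9 = A$138,279.04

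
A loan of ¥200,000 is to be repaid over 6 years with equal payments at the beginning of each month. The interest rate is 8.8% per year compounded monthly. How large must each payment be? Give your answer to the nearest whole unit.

Level annuity due; solve PV = PMT × [(1 − (1+r)^−n)/r] × (1+r) for PMT.
Periodic rate r = 0.088/12 per month; n is counted in months.
With n = 72: PMT = 200,000 / ([(1 − (1+r)^−n)/r] × (1+r)) = ¥3,559

¥3,559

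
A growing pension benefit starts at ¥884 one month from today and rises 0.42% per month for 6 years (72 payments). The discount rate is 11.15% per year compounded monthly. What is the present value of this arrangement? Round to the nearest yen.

¥52,989

Periodic rate r = 0.1115/12 per month; n is counted in months.
Growing ordinary annuity: PV = PMT₁ × [1 − ((1+g)/(1+r))^n] / (r − g) = 884 × [1 − ((1+0.0042)/(1+r))^72] / (r − 0.0042) = ¥52,989.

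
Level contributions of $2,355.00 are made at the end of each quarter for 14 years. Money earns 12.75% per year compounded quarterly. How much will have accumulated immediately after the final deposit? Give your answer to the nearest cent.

$354,328.62

This is an ordinary annuity: 56 deposits of $2,355.00 at the end of each quarter.
Periodic rate r = 0.1275/4 per quarter; n is counted in quarters.
FV = PMT × [((1+r)^n − 1)/r] = 2,355 × [(1+r)^56 − 1] / r = $354,328.62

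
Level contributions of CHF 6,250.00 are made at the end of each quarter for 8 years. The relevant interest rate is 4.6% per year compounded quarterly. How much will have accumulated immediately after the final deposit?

CHF 240,114.77

This is an ordinary annuity: 32 deposits of CHF 6,250.00 at the end of each quarter.
Periodic rate r = 0.046/4 per quarter; n is counted in quarters.
FV = PMT × [((1+r)^n − 1)/r] = 6,250 × [(1+r)^32 − 1] / r = CHF 240,114.77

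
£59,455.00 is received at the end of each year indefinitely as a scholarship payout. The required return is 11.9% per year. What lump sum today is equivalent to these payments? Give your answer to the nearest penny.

£499,621.85

Periodic rate r = 0.119 per year.
Level perpetuity: PV = PMT / r = 59,455 / (0.119) = £499,621.85.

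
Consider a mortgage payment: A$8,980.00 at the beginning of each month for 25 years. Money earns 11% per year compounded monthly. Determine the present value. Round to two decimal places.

A$924,619.50

This is an annuity due: 300 payments of A$8,980.00 at the beginning of each month.
Periodic rate r = 0.11/12 per month; n is counted in months.
PV = PMT × [(1 − (1+r)^−n)/r] × (1+r) = 8,980 × [1 − (1+r)^−300] / r × (1+r) = A$924,619.50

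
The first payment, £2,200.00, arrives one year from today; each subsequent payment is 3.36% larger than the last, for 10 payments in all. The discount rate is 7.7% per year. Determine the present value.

£17,094.21

Periodic rate r = 0.077 per year.
Growing ordinary annuity: PV = PMT₁ × [1 − ((1+g)/(1+r))^n] / (r − g) = 2,200 × [1 − ((1+0.0336)/(1+r))^10] / (r − 0.0336) = £17,094.21.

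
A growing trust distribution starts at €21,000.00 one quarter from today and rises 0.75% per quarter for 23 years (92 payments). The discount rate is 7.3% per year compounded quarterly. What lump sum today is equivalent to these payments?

€1,217,706.05

Periodic rate r = 0.073/4 per quarter; n is counted in quarters.
Growing ordinary annuity: PV = PMT₁ × [1 − ((1+g)/(1+r))^n] / (r − g) = 21,000 × [1 − ((1+0.0075)/(1+r))^92] / (r − 0.0075) = €1,217,706.05.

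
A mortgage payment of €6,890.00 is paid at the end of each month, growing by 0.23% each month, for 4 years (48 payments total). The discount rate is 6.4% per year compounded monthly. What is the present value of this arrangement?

€306,683.62

Periodic rate r = 0.064/12 per month; n is counted in months.
Growing ordinary annuity: PV = PMT₁ × [1 − ((1+g)/(1+r))^n] / (r − g) = 6,890 × [1 − ((1+0.0023)/(1+r))^48] / (r − 0.0023) = €306,683.62.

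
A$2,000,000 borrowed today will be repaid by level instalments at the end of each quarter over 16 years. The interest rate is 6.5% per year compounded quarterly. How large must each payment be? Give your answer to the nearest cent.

A$50,498.91

Level ordinary annuity; solve PV = PMT × [(1 − (1+r)^−n)/r] for PMT.
Periodic rate r = 0.065/4 per quarter; n is counted in quarters.
With n = 64: PMT = 2,000,000 / ([(1 − (1+r)^−n)/r]) = A$50,498.91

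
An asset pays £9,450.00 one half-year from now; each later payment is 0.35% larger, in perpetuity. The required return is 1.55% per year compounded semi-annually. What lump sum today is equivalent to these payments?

£2,223,529.41

Periodic rate r = 0.0155/2 per half-year.
Growing perpetuity (Gordon): PV = PMT₁ / (r − g) = 9,450 / (r − 0.0035) = £2,223,529.41.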